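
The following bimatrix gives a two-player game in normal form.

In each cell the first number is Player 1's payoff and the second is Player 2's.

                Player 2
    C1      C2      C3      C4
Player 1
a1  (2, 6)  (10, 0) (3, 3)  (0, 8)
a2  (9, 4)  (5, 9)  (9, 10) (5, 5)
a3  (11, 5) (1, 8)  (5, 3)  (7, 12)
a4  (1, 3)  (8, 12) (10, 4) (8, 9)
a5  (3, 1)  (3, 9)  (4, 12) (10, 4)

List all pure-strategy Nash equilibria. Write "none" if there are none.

(a1, C1): Player 1 can switch to a2 (2 → 9). Not NE.
(a1, C2): Player 2 can switch to C1 (0 → 6). Not NE.
(a1, C3): Player 1 can switch to a2 (3 → 9). Not NE.
(a1, C4): Player 1 can switch to a2 (0 → 5). Not NE.
(a2, C1): Player 1 can switch to a3 (9 → 11). Not NE.
(a2, C2): Player 1 can switch to a1 (5 → 10). Not NE.
(a2, C3): Player 1 can switch to a4 (9 → 10). Not NE.
(a2, C4): Player 1 can switch to a3 (5 → 7). Not NE.
(a3, C1): Player 2 can switch to C2 (5 → 8). Not NE.
(a3, C2): Player 1 can switch to a1 (1 → 10). Not NE.
(a3, C3): Player 1 can switch to a2 (5 → 9). Not NE.
(a3, C4): Player 1 can switch to a4 (7 → 8). Not NE.
(The remaining 8 profiles each have a profitable deviation by the same check.)

There is no pure-strategy Nash equilibrium.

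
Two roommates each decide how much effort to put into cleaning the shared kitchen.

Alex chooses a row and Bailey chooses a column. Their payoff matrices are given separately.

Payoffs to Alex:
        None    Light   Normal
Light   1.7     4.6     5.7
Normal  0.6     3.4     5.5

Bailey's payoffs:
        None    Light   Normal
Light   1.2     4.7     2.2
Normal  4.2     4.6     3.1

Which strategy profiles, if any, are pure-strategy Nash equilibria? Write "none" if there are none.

Alex against None: payoffs 1.7, 0.6 → best response Light.
Alex against Light: payoffs 4.6, 3.4 → best response Light.
Alex against Normal: payoffs 5.7, 5.5 → best response Light.
Bailey against Light: payoffs 1.2, 4.7, 2.2 → best response Light.
Bailey against Normal: payoffs 4.2, 4.6, 3.1 → best response Light.
Mutual best responses: (Light, Light).

Pure NE: (Light, Light)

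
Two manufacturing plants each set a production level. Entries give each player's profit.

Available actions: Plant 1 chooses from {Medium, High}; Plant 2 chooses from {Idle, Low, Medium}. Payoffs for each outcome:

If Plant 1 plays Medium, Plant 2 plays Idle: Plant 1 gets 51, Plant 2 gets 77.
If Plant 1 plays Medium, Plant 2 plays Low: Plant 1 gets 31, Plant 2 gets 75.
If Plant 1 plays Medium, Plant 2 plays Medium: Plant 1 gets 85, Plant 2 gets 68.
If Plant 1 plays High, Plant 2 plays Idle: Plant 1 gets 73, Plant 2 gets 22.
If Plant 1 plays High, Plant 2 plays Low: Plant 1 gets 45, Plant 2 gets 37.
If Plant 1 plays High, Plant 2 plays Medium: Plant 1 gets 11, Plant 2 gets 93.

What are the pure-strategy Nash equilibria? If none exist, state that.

Plant 1 against Idle: payoffs 51, 73 → best response High.
Plant 1 against Low: payoffs 31, 45 → best response High.
Plant 1 against Medium: payoffs 85, 11 → best response Medium.
Plant 2 against Medium: payoffs 77, 75, 68 → best response Idle.
Plant 2 against High: payoffs 22, 37, 93 → best response Medium.
No profile is a mutual best response for all players.

There is no pure-strategy Nash equilibrium.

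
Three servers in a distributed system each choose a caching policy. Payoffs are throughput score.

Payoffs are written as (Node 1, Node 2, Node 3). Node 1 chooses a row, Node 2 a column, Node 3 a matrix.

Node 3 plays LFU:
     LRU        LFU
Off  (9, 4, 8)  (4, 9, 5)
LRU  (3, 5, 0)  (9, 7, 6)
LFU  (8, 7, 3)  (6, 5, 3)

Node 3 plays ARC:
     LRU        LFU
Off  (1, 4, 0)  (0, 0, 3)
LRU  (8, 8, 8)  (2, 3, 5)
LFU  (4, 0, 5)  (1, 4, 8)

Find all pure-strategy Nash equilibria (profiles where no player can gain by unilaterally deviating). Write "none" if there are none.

Pure-strategy Nash equilibria: (LRU, LRU, ARC), (LRU, LFU, LFU)

(Off, LRU, LFU): Node 2 can switch to LFU (4 → 9). Not NE.
(Off, LRU, ARC): Node 1 can switch to LRU (1 → 8). Not NE.
(Off, LFU, LFU): Node 1 can switch to LRU (4 → 9). Not NE.
(Off, LFU, ARC): Node 1 can switch to LRU (0 → 2). Not NE.
(LRU, LRU, LFU): Node 1 can switch to Off (3 → 9). Not NE.
(LRU, LRU, ARC): Node 1 gets 8, best alternative 4; Node 2 gets 8, best alternative 3; Node 3 gets 8, best alternative 0. No profitable deviation — NE.
(LRU, LFU, LFU): Node 1 gets 9, best alternative 6; Node 2 gets 7, best alternative 5; Node 3 gets 6, best alternative 5. No profitable deviation — NE.
(LRU, LFU, ARC): Node 2 can switch to LRU (3 → 8). Not NE.
(LFU, LRU, LFU): Node 1 can switch to Off (8 → 9). Not NE.
(LFU, LRU, ARC): Node 1 can switch to LRU (4 → 8). Not NE.
(LFU, LFU, LFU): Node 1 can switch to LRU (6 → 9). Not NE.
(LFU, LFU, ARC): Node 1 can switch to LRU (1 → 2). Not NE.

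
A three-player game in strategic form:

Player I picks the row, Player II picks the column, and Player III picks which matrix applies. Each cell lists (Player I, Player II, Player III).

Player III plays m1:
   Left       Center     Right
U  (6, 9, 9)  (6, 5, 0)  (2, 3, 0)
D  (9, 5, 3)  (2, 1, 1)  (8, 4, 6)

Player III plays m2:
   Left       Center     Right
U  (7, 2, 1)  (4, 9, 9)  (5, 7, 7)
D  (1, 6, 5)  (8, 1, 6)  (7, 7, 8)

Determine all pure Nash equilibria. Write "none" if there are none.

Player I against (Left, m1): payoffs 6, 9 → best response D.
Player I against (Left, m2): payoffs 7, 1 → best response U.
Player I against (Center, m1): payoffs 6, 2 → best response U.
Player I against (Center, m2): payoffs 4, 8 → best response D.
Player I against (Right, m1): payoffs 2, 8 → best response D.
Player I against (Right, m2): payoffs 5, 7 → best response D.
Player II against (U, m1): payoffs 9, 5, 3 → best response Left.
Player II against (U, m2): payoffs 2, 9, 7 → best response Center.
Player II against (D, m1): payoffs 5, 1, 4 → best response Left.
Player II against (D, m2): payoffs 6, 1, 7 → best response Right.
Player III against (U, Left): payoffs 9, 1 → best response m1.
Player III against (U, Center): payoffs 0, 9 → best response m2.
Player III against (U, Right): payoffs 0, 7 → best response m2.
Player III against (D, Left): payoffs 3, 5 → best response m2.
Player III against (D, Center): payoffs 1, 6 → best response m2.
Player III against (D, Right): payoffs 6, 8 → best response m2.
Mutual best responses: (D, Right, m2).

The unique pure-strategy Nash equilibrium is (D, Right, m2).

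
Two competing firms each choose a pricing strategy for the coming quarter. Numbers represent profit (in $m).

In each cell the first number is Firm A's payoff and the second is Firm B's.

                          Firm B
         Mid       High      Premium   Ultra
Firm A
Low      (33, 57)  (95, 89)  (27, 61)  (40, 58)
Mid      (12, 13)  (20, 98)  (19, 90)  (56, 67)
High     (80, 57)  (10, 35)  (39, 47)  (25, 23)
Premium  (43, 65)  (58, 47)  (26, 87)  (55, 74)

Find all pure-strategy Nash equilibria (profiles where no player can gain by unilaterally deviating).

Firm A against Mid: payoffs 33, 12, 80, 43 → best response High.
Firm A against High: payoffs 95, 20, 10, 58 → best response Low.
Firm A against Premium: payoffs 27, 19, 39, 26 → best response High.
Firm A against Ultra: payoffs 40, 56, 25, 55 → best response Mid.
Firm B against Low: payoffs 57, 89, 61, 58 → best response High.
Firm B against Mid: payoffs 13, 98, 90, 67 → best response High.
Firm B against High: payoffs 57, 35, 47, 23 → best response Mid.
Firm B against Premium: payoffs 65, 47, 87, 74 → best response Premium.
Mutual best responses: (Low, High); (High, Mid).

Pure-strategy Nash equilibria: (Low, High) and (High, Mid)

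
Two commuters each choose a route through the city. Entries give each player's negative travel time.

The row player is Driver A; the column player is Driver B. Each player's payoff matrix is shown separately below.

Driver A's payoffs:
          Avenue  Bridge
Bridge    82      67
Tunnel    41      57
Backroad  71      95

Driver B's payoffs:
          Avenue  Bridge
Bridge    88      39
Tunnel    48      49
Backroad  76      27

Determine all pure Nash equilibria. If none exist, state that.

Check each profile: it is a Nash equilibrium iff no player can strictly gain by switching unilaterally.
(Bridge, Avenue): Driver A gets 82, best alternative 71; Driver B gets 88, best alternative 39. No profitable deviation — NE.
(Bridge, Bridge): Driver A can switch to Backroad (67 → 95). Not NE.
(Tunnel, Avenue): Driver A can switch to Bridge (41 → 82). Not NE.
(Tunnel, Bridge): Driver A can switch to Bridge (57 → 67). Not NE.
(Backroad, Avenue): Driver A can switch to Bridge (71 → 82). Not NE.
(Backroad, Bridge): Driver B can switch to Avenue (27 → 76). Not NE.

Pure NE: (Bridge, Avenue)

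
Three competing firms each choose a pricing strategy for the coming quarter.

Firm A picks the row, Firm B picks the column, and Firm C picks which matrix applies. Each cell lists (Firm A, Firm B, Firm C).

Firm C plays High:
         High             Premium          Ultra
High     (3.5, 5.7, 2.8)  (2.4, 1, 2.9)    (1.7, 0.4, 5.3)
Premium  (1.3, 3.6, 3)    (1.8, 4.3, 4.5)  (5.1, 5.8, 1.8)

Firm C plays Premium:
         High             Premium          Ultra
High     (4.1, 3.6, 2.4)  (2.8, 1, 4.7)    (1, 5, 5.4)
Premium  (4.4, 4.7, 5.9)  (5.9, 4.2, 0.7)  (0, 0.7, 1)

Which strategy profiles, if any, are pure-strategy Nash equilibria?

Mark each player's best response to every combination of opponents' strategies; a profile where every player is best-responding is a pure Nash equilibrium.
Firm A against (High, High): payoffs 3.5, 1.3 → best response High.
Firm A against (High, Premium): payoffs 4.1, 4.4 → best response Premium.
Firm A against (Premium, High): payoffs 2.4, 1.8 → best response High.
Firm A against (Premium, Premium): payoffs 2.8, 5.9 → best response Premium.
Firm A against (Ultra, High): payoffs 1.7, 5.1 → best response Premium.
Firm A against (Ultra, Premium): payoffs 1, 0 → best response High.
Firm B against (High, High): payoffs 5.7, 1, 0.4 → best response High.
Firm B against (High, Premium): payoffs 3.6, 1, 5 → best response Ultra.
Firm B against (Premium, High): payoffs 3.6, 4.3, 5.8 → best response Ultra.
Firm B against (Premium, Premium): payoffs 4.7, 4.2, 0.7 → best response High.
Firm C against (High, High): payoffs 2.8, 2.4 → best response High.
Firm C against (High, Premium): payoffs 2.9, 4.7 → best response Premium.
Firm C against (High, Ultra): payoffs 5.3, 5.4 → best response Premium.
Firm C against (Premium, High): payoffs 3, 5.9 → best response Premium.
Firm C against (Premium, Premium): payoffs 4.5, 0.7 → best response High.
Firm C against (Premium, Ultra): payoffs 1.8, 1 → best response High.
Mutual best responses: (High, High, High); (High, Ultra, Premium); (Premium, High, Premium); (Premium, Ultra, High).

The pure Nash equilibria are (High, High, High), (High, Ultra, Premium), (Premium, High, Premium), (Premium, Ultra, High).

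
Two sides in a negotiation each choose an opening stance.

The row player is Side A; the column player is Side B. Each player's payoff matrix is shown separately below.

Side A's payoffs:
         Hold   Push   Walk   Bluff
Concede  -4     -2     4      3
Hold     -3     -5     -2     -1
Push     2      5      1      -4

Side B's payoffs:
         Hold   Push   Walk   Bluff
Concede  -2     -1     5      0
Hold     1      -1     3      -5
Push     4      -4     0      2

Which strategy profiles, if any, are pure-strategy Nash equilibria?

(Concede, Hold): Side A can switch to Hold (-4 → -3). Not NE.
(Concede, Push): Side A can switch to Push (-2 → 5). Not NE.
(Concede, Walk): Side A gets 4, best alternative 1; Side B gets 5, best alternative 0. No profitable deviation — NE.
(Concede, Bluff): Side B can switch to Walk (0 → 5). Not NE.
(Hold, Hold): Side A can switch to Push (-3 → 2). Not NE.
(Hold, Push): Side A can switch to Concede (-5 → -2). Not NE.
(Hold, Walk): Side A can switch to Concede (-2 → 4). Not NE.
(Push, Hold): Side A gets 2, best alternative -3; Side B gets 4, best alternative 2. No profitable deviation — NE.
(The remaining 4 profiles each have a profitable deviation by the same check.)

The pure Nash equilibria are (Concede, Walk); (Push, Hold).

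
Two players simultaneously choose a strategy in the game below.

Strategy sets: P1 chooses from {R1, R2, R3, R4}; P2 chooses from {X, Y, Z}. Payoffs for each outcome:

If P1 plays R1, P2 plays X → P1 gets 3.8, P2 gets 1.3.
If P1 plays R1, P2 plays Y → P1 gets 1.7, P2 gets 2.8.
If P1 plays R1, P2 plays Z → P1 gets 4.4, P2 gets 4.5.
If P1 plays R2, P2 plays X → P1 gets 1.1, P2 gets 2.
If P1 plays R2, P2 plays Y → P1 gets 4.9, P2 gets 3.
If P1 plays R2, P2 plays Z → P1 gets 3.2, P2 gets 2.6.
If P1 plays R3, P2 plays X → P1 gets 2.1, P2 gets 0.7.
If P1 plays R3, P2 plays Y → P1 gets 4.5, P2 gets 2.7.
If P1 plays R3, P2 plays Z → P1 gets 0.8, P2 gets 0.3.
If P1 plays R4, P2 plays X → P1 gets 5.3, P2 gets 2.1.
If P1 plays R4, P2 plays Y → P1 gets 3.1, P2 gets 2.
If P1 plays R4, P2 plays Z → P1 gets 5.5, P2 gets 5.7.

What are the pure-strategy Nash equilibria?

(R2, Y) and (R4, Z)

Check each profile: it is a Nash equilibrium iff no player can strictly gain by switching unilaterally.
(R1, X): P1 can switch to R4 (3.8 → 5.3). Not NE.
(R1, Y): P1 can switch to R2 (1.7 → 4.9). Not NE.
(R1, Z): P1 can switch to R4 (4.4 → 5.5). Not NE.
(R2, X): P1 can switch to R1 (1.1 → 3.8). Not NE.
(R2, Y): P1 gets 4.9, best alternative 4.5; P2 gets 3, best alternative 2.6. No profitable deviation — NE.
(R2, Z): P1 can switch to R1 (3.2 → 4.4). Not NE.
(R3, X): P1 can switch to R1 (2.1 → 3.8). Not NE.
(R3, Y): P1 can switch to R2 (4.5 → 4.9). Not NE.
(R3, Z): P1 can switch to R1 (0.8 → 4.4). Not NE.
(R4, X): P2 can switch to Z (2.1 → 5.7). Not NE.
(R4, Y): P1 can switch to R2 (3.1 → 4.9). Not NE.
(R4, Z): P1 gets 5.5, best alternative 4.4; P2 gets 5.7, best alternative 2.1. No profitable deviation — NE.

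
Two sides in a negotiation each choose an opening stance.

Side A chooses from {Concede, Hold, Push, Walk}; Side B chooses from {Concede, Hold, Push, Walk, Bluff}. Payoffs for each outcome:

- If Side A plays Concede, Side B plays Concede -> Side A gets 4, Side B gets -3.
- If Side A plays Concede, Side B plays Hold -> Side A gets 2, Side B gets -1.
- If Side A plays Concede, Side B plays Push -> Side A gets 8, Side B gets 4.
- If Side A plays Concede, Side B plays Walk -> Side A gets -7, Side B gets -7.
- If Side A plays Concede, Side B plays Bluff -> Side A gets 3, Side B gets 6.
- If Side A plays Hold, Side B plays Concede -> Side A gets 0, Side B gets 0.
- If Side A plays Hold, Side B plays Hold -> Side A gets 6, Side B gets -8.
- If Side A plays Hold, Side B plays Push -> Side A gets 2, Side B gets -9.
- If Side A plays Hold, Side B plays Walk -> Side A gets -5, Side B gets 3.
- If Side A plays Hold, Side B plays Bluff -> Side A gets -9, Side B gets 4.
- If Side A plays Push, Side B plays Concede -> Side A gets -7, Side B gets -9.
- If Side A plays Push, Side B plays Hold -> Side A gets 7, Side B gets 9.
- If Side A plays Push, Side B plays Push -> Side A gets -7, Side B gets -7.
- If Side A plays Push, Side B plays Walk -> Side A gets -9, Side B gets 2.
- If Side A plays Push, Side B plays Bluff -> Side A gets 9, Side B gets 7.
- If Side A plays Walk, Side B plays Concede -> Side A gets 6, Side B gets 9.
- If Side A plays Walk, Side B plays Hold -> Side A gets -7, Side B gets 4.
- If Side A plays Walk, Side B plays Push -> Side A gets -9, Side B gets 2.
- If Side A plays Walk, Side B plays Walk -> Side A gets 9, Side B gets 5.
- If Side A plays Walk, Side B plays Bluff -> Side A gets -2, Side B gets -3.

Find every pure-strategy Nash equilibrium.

Side A against Concede: payoffs 4, 0, -7, 6 → best response Walk.
Side A against Hold: payoffs 2, 6, 7, -7 → best response Push.
Side A against Push: payoffs 8, 2, -7, -9 → best response Concede.
Side A against Walk: payoffs -7, -5, -9, 9 → best response Walk.
Side A against Bluff: payoffs 3, -9, 9, -2 → best response Push.
Side B against Concede: payoffs -3, -1, 4, -7, 6 → best response Bluff.
Side B against Hold: payoffs 0, -8, -9, 3, 4 → best response Bluff.
Side B against Push: payoffs -9, 9, -7, 2, 7 → best response Hold.
Side B against Walk: payoffs 9, 4, 2, 5, -3 → best response Concede.
Mutual best responses: (Push, Hold); (Walk, Concede).

Pure-strategy Nash equilibria: (Push, Hold) and (Walk, Concede)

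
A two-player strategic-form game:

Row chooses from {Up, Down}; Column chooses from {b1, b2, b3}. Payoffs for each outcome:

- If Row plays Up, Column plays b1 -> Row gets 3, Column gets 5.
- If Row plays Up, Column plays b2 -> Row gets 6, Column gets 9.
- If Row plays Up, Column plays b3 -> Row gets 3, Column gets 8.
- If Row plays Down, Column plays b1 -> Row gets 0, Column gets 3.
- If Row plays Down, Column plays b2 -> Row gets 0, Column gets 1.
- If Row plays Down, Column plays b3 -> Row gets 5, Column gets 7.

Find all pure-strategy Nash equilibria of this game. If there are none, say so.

(Up, b1): Column can switch to b2 (5 → 9). Not NE.
(Up, b2): Row gets 6, best alternative 0; Column gets 9, best alternative 8. No profitable deviation — NE.
(Up, b3): Row can switch to Down (3 → 5). Not NE.
(Down, b1): Row can switch to Up (0 → 3). Not NE.
(Down, b2): Row can switch to Up (0 → 6). Not NE.
(Down, b3): Row gets 5, best alternative 3; Column gets 7, best alternative 3. No profitable deviation — NE.

Pure-strategy Nash equilibria: (Up, b2); (Down, b3)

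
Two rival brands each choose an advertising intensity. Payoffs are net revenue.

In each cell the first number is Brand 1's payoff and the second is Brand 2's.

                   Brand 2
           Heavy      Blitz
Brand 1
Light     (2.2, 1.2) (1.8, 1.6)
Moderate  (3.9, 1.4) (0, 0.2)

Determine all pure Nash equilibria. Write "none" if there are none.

Pure-strategy Nash equilibria: (Light, Blitz); (Moderate, Heavy)

Brand 1 against Heavy: payoffs 2.2, 3.9 → best response Moderate.
Brand 1 against Blitz: payoffs 1.8, 0 → best response Light.
Brand 2 against Light: payoffs 1.2, 1.6 → best response Blitz.
Brand 2 against Moderate: payoffs 1.4, 0.2 → best response Heavy.
Mutual best responses: (Light, Blitz); (Moderate, Heavy).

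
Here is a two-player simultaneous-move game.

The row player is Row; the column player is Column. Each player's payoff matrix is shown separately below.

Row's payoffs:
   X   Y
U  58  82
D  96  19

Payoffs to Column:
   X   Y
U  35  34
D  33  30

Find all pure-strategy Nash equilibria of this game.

Pure NE: (D, X)

For each player, find the best response to each opponent profile; mutual best responses are the pure NE.
Row against X: payoffs 58, 96 → best response D.
Row against Y: payoffs 82, 19 → best response U.
Column against U: payoffs 35, 34 → best response X.
Column against D: payoffs 33, 30 → best response X.
Mutual best responses: (D, X).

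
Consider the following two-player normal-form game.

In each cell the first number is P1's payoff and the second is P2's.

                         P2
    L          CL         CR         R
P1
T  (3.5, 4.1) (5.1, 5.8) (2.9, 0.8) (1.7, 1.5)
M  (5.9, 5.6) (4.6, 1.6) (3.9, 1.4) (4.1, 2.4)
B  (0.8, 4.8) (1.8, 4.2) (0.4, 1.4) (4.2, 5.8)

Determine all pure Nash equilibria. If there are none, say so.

(T, L): P1 can switch to M (3.5 → 5.9). Not NE.
(T, CL): P1 gets 5.1, best alternative 4.6; P2 gets 5.8, best alternative 4.1. No profitable deviation — NE.
(T, CR): P1 can switch to M (2.9 → 3.9). Not NE.
(T, R): P1 can switch to M (1.7 → 4.1). Not NE.
(M, L): P1 gets 5.9, best alternative 3.5; P2 gets 5.6, best alternative 2.4. No profitable deviation — NE.
(M, CL): P1 can switch to T (4.6 → 5.1). Not NE.
(M, CR): P2 can switch to L (1.4 → 5.6). Not NE.
(M, R): P1 can switch to B (4.1 → 4.2). Not NE.
(B, L): P1 can switch to T (0.8 → 3.5). Not NE.
(B, CL): P1 can switch to T (1.8 → 5.1). Not NE.
(B, CR): P1 can switch to T (0.4 → 2.9). Not NE.
(B, R): P1 gets 4.2, best alternative 4.1; P2 gets 5.8, best alternative 4.8. No profitable deviation — NE.

Pure-strategy Nash equilibria: (T, CL); (M, L); (B, R)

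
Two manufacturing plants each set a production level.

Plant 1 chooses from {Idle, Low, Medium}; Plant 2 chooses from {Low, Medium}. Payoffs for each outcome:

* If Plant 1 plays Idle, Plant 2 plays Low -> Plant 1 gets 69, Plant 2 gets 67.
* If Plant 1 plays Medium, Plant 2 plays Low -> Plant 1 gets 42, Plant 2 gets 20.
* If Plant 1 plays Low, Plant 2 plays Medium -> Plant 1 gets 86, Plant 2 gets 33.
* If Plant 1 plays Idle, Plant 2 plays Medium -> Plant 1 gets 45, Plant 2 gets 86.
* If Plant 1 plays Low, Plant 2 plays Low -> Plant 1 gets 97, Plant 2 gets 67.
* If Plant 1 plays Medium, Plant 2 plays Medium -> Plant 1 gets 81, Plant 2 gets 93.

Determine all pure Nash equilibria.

(Low, Low)

Plant 1 against Low: payoffs 69, 97, 42 → best response Low.
Plant 1 against Medium: payoffs 45, 86, 81 → best response Low.
Plant 2 against Idle: payoffs 67, 86 → best response Medium.
Plant 2 against Low: payoffs 67, 33 → best response Low.
Plant 2 against Medium: payoffs 20, 93 → best response Medium.
Mutual best responses: (Low, Low).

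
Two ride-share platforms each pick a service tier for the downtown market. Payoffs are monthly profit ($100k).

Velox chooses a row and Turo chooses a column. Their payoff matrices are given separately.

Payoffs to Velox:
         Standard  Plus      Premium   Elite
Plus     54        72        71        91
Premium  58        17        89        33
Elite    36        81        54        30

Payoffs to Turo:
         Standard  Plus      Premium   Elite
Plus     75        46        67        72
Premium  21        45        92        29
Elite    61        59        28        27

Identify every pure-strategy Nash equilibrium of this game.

For each strategy profile, look for a profitable unilateral deviation.
(Plus, Standard): Velox can switch to Premium (54 → 58). Not NE.
(Plus, Plus): Velox can switch to Elite (72 → 81). Not NE.
(Plus, Premium): Velox can switch to Premium (71 → 89). Not NE.
(Plus, Elite): Turo can switch to Standard (72 → 75). Not NE.
(Premium, Standard): Turo can switch to Plus (21 → 45). Not NE.
(Premium, Plus): Velox can switch to Plus (17 → 72). Not NE.
(Premium, Premium): Velox gets 89, best alternative 71; Turo gets 92, best alternative 45. No profitable deviation — NE.
(Premium, Elite): Velox can switch to Plus (33 → 91). Not NE.
(Elite, Standard): Velox can switch to Plus (36 → 54). Not NE.
(The remaining 3 profiles each have a profitable deviation by the same check.)

The unique pure-strategy Nash equilibrium is (Premium, Premium).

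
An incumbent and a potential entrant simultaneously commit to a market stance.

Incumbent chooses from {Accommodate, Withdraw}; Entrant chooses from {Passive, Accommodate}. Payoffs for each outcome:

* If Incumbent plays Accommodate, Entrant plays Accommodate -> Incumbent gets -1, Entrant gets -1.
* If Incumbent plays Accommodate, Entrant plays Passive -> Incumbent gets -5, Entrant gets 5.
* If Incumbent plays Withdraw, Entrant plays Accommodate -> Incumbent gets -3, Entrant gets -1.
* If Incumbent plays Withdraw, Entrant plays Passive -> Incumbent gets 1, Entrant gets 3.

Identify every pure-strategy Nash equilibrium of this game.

For each player, find the best response to each opponent profile; mutual best responses are the pure NE.
Incumbent against Passive: payoffs -5, 1 → best response Withdraw.
Incumbent against Accommodate: payoffs -1, -3 → best response Accommodate.
Entrant against Accommodate: payoffs 5, -1 → best response Passive.
Entrant against Withdraw: payoffs 3, -1 → best response Passive.
Mutual best responses: (Withdraw, Passive).

The unique pure-strategy Nash equilibrium is (Withdraw, Passive).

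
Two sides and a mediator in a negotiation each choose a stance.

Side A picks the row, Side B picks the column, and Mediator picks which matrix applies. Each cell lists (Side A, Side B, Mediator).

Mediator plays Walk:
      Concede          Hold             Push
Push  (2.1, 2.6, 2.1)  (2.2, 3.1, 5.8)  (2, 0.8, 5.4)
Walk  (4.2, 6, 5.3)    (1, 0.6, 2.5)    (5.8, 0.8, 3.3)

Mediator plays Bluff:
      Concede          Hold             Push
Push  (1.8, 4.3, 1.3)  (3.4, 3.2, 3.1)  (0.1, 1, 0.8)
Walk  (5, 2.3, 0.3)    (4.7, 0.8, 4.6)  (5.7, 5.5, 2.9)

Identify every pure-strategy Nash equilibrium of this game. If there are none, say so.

The pure Nash equilibria are (Push, Hold, Walk) and (Walk, Concede, Walk).

Check each profile: it is a Nash equilibrium iff no player can strictly gain by switching unilaterally.
(Push, Concede, Walk): Side A can switch to Walk (2.1 → 4.2). Not NE.
(Push, Concede, Bluff): Side A can switch to Walk (1.8 → 5). Not NE.
(Push, Hold, Walk): Side A gets 2.2, best alternative 1; Side B gets 3.1, best alternative 2.6; Mediator gets 5.8, best alternative 3.1. No profitable deviation — NE.
(Push, Hold, Bluff): Side A can switch to Walk (3.4 → 4.7). Not NE.
(Push, Push, Walk): Side A can switch to Walk (2 → 5.8). Not NE.
(Push, Push, Bluff): Side A can switch to Walk (0.1 → 5.7). Not NE.
(Walk, Concede, Walk): Side A gets 4.2, best alternative 2.1; Side B gets 6, best alternative 0.8; Mediator gets 5.3, best alternative 0.3. No profitable deviation — NE.
(Walk, Concede, Bluff): Side B can switch to Push (2.3 → 5.5). Not NE.
(The remaining 4 profiles each have a profitable deviation by the same check.)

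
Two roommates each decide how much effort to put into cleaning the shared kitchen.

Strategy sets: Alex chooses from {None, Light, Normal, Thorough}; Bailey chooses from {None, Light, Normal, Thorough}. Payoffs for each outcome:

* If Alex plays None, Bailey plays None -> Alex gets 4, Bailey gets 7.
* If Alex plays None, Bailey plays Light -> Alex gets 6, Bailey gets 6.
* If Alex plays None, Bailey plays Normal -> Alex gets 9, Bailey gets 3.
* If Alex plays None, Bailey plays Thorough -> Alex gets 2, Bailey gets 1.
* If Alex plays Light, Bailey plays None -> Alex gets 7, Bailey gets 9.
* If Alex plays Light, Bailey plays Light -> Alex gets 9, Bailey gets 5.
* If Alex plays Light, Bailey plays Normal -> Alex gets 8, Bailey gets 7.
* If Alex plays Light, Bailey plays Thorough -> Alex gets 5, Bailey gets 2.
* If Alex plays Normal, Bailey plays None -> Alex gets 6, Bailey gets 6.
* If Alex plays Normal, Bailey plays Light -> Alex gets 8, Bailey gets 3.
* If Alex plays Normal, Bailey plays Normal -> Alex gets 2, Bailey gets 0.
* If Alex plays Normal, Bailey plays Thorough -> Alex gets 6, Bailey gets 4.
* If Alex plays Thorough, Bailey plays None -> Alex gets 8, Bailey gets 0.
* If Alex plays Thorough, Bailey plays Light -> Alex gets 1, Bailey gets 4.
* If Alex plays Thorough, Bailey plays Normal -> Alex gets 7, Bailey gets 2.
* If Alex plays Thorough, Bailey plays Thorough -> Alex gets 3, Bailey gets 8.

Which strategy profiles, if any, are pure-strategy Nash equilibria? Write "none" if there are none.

none

Alex against None: payoffs 4, 7, 6, 8 → best response Thorough.
Alex against Light: payoffs 6, 9, 8, 1 → best response Light.
Alex against Normal: payoffs 9, 8, 2, 7 → best response None.
Alex against Thorough: payoffs 2, 5, 6, 3 → best response Normal.
Bailey against None: payoffs 7, 6, 3, 1 → best response None.
Bailey against Light: payoffs 9, 5, 7, 2 → best response None.
Bailey against Normal: payoffs 6, 3, 0, 4 → best response None.
Bailey against Thorough: payoffs 0, 4, 2, 8 → best response Thorough.
No profile is a mutual best response for all players.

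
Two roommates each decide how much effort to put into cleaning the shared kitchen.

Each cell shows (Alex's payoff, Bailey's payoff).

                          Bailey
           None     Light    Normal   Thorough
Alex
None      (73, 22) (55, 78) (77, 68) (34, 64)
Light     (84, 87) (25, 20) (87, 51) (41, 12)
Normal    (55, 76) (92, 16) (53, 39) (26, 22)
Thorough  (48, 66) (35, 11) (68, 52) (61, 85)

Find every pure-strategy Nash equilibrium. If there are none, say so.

(None, None): Alex can switch to Light (73 → 84). Not NE.
(None, Light): Alex can switch to Normal (55 → 92). Not NE.
(None, Normal): Alex can switch to Light (77 → 87). Not NE.
(None, Thorough): Alex can switch to Light (34 → 41). Not NE.
(Light, None): Alex gets 84, best alternative 73; Bailey gets 87, best alternative 51. No profitable deviation — NE.
(Light, Light): Alex can switch to None (25 → 55). Not NE.
(Light, Normal): Bailey can switch to None (51 → 87). Not NE.
(Thorough, Thorough): Alex gets 61, best alternative 41; Bailey gets 85, best alternative 66. No profitable deviation — NE.
(The remaining 8 profiles each have a profitable deviation by the same check.)

Pure-strategy Nash equilibria: (Light, None); (Thorough, Thorough)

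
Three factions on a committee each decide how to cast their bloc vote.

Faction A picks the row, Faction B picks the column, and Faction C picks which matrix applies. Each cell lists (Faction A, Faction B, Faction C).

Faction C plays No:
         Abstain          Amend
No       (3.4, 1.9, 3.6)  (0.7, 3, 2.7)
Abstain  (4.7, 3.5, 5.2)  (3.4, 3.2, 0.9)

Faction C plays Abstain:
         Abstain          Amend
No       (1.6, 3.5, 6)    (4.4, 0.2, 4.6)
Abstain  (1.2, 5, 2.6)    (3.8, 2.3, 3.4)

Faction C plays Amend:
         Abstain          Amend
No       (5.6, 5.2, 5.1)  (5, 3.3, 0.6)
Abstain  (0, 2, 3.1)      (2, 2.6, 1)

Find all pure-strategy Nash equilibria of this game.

The pure Nash equilibria are (No, Abstain, Abstain), (Abstain, Abstain, No).

(No, Abstain, No): Faction A can switch to Abstain (3.4 → 4.7). Not NE.
(No, Abstain, Abstain): Faction A gets 1.6, best alternative 1.2; Faction B gets 3.5, best alternative 0.2; Faction C gets 6, best alternative 5.1. No profitable deviation — NE.
(No, Abstain, Amend): Faction C can switch to Abstain (5.1 → 6). Not NE.
(No, Amend, No): Faction A can switch to Abstain (0.7 → 3.4). Not NE.
(No, Amend, Abstain): Faction B can switch to Abstain (0.2 → 3.5). Not NE.
(No, Amend, Amend): Faction B can switch to Abstain (3.3 → 5.2). Not NE.
(Abstain, Abstain, No): Faction A gets 4.7, best alternative 3.4; Faction B gets 3.5, best alternative 3.2; Faction C gets 5.2, best alternative 3.1. No profitable deviation — NE.
(Abstain, Abstain, Abstain): Faction A can switch to No (1.2 → 1.6). Not NE.
(The remaining 4 profiles each have a profitable deviation by the same check.)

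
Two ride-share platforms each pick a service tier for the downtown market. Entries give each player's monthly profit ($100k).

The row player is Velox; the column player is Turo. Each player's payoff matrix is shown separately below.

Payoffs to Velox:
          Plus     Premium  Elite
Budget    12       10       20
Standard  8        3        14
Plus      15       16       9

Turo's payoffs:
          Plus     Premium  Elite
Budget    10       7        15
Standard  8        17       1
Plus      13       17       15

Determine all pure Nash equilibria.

The pure Nash equilibria are (Budget, Elite); (Plus, Premium).

Velox against Plus: payoffs 12, 8, 15 → best response Plus.
Velox against Premium: payoffs 10, 3, 16 → best response Plus.
Velox against Elite: payoffs 20, 14, 9 → best response Budget.
Turo against Budget: payoffs 10, 7, 15 → best response Elite.
Turo against Standard: payoffs 8, 17, 1 → best response Premium.
Turo against Plus: payoffs 13, 17, 15 → best response Premium.
Mutual best responses: (Budget, Elite); (Plus, Premium).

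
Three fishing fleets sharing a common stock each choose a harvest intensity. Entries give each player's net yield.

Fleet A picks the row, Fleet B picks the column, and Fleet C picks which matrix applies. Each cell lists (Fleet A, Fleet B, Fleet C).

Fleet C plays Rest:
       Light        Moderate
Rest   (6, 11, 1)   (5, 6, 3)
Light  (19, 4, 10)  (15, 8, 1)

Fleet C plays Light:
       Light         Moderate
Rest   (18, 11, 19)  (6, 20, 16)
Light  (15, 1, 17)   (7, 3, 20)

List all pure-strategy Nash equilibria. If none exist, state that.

For each strategy profile, look for a profitable unilateral deviation.
(Rest, Light, Rest): Fleet A can switch to Light (6 → 19). Not NE.
(Rest, Light, Light): Fleet B can switch to Moderate (11 → 20). Not NE.
(Rest, Moderate, Rest): Fleet A can switch to Light (5 → 15). Not NE.
(Rest, Moderate, Light): Fleet A can switch to Light (6 → 7). Not NE.
(Light, Light, Rest): Fleet B can switch to Moderate (4 → 8). Not NE.
(Light, Light, Light): Fleet A can switch to Rest (15 → 18). Not NE.
(Light, Moderate, Rest): Fleet C can switch to Light (1 → 20). Not NE.
(Light, Moderate, Light): Fleet A gets 7, best alternative 6; Fleet B gets 3, best alternative 1; Fleet C gets 20, best alternative 1. No profitable deviation — NE.

Pure NE: (Light, Moderate, Light)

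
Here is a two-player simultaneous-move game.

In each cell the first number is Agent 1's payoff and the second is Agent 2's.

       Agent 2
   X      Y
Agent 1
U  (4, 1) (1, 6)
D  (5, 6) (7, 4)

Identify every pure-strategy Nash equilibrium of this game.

The unique pure-strategy Nash equilibrium is (D, X).

Mark each player's best response to every combination of opponents' strategies; a profile where every player is best-responding is a pure Nash equilibrium.
Agent 1 against X: payoffs 4, 5 → best response D.
Agent 1 against Y: payoffs 1, 7 → best response D.
Agent 2 against U: payoffs 1, 6 → best response Y.
Agent 2 against D: payoffs 6, 4 → best response X.
Mutual best responses: (D, X).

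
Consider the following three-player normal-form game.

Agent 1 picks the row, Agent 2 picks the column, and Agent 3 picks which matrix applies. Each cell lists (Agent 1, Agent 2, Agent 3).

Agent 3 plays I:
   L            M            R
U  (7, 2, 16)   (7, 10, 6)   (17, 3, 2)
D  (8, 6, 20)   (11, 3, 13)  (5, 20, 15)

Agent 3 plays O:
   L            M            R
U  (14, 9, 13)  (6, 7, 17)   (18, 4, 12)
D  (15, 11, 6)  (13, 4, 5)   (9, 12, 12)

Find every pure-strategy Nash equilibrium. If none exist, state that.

No pure-strategy Nash equilibrium.

(U, L, I): Agent 1 can switch to D (7 → 8). Not NE.
(U, L, O): Agent 1 can switch to D (14 → 15). Not NE.
(U, M, I): Agent 1 can switch to D (7 → 11). Not NE.
(U, M, O): Agent 1 can switch to D (6 → 13). Not NE.
(U, R, I): Agent 2 can switch to M (3 → 10). Not NE.
(U, R, O): Agent 2 can switch to L (4 → 9). Not NE.
(The remaining 6 profiles each have a profitable deviation by the same check.)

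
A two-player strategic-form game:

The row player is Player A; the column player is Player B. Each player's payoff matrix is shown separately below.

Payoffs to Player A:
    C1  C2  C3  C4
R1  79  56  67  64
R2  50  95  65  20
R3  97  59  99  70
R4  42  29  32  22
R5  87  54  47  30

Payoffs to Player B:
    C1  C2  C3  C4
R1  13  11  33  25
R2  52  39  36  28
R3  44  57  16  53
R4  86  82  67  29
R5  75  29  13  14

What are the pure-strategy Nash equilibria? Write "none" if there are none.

There is no pure-strategy Nash equilibrium.

Player A against C1: payoffs 79, 50, 97, 42, 87 → best response R3.
Player A against C2: payoffs 56, 95, 59, 29, 54 → best response R2.
Player A against C3: payoffs 67, 65, 99, 32, 47 → best response R3.
Player A against C4: payoffs 64, 20, 70, 22, 30 → best response R3.
Player B against R1: payoffs 13, 11, 33, 25 → best response C3.
Player B against R2: payoffs 52, 39, 36, 28 → best response C1.
Player B against R3: payoffs 44, 57, 16, 53 → best response C2.
Player B against R4: payoffs 86, 82, 67, 29 → best response C1.
Player B against R5: payoffs 75, 29, 13, 14 → best response C1.
No profile is a mutual best response for all players.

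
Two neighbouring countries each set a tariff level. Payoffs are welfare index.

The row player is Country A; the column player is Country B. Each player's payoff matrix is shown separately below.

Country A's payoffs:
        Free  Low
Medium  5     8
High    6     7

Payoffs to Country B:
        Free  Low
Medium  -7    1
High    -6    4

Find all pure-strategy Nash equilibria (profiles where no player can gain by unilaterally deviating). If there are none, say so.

Country A against Free: payoffs 5, 6 → best response High.
Country A against Low: payoffs 8, 7 → best response Medium.
Country B against Medium: payoffs -7, 1 → best response Low.
Country B against High: payoffs -6, 4 → best response Low.
Mutual best responses: (Medium, Low).

The unique pure-strategy Nash equilibrium is (Medium, Low).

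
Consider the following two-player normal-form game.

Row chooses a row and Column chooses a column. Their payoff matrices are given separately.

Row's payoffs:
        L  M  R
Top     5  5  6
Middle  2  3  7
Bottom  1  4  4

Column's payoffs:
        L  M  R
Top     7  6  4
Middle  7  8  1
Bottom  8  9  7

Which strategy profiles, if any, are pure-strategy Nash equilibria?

(Top, L): Row gets 5, best alternative 2; Column gets 7, best alternative 6. No profitable deviation — NE.
(Top, M): Column can switch to L (6 → 7). Not NE.
(Top, R): Row can switch to Middle (6 → 7). Not NE.
(Middle, L): Row can switch to Top (2 → 5). Not NE.
(Middle, M): Row can switch to Top (3 → 5). Not NE.
(Middle, R): Column can switch to L (1 → 7). Not NE.
(Bottom, L): Row can switch to Top (1 → 5). Not NE.
(The remaining 2 profiles each have a profitable deviation by the same check.)

(Top, L)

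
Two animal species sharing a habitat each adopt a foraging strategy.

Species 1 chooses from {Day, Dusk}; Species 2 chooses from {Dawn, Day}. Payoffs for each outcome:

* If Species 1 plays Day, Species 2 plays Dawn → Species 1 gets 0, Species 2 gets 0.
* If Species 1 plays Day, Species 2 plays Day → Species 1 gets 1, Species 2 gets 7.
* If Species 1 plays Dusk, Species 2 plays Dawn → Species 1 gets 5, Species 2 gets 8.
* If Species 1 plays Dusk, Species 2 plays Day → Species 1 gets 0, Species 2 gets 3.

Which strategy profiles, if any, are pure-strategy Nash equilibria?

Species 1 against Dawn: payoffs 0, 5 → best response Dusk.
Species 1 against Day: payoffs 1, 0 → best response Day.
Species 2 against Day: payoffs 0, 7 → best response Day.
Species 2 against Dusk: payoffs 8, 3 → best response Dawn.
Mutual best responses: (Day, Day); (Dusk, Dawn).

Pure-strategy Nash equilibria: (Day, Day), (Dusk, Dawn)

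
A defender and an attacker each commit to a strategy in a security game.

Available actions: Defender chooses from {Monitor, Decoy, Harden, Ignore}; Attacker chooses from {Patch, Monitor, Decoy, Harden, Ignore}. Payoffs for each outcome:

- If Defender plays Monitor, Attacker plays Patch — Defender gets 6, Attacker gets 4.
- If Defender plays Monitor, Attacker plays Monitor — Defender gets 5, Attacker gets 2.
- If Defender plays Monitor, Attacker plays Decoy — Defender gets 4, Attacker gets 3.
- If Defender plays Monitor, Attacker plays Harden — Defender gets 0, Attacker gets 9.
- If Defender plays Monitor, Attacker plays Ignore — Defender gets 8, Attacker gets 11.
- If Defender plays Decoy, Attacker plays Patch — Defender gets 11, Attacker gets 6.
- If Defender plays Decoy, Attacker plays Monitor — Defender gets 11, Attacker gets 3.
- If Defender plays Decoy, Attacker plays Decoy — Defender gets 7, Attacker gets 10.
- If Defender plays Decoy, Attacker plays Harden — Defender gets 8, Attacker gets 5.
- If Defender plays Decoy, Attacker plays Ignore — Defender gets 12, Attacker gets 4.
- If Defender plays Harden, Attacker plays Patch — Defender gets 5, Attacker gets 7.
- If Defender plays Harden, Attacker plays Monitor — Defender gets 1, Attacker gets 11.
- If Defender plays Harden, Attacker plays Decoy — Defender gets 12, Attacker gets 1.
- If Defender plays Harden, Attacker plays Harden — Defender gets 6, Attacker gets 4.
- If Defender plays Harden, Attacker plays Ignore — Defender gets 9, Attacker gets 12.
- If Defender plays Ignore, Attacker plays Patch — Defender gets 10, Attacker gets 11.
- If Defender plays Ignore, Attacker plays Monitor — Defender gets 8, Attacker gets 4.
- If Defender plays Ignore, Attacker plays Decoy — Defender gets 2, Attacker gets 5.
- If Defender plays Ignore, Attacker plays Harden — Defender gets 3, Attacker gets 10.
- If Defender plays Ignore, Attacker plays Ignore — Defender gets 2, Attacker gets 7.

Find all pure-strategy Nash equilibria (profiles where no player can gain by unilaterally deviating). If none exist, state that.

Defender against Patch: payoffs 6, 11, 5, 10 → best response Decoy.
Defender against Monitor: payoffs 5, 11, 1, 8 → best response Decoy.
Defender against Decoy: payoffs 4, 7, 12, 2 → best response Harden.
Defender against Harden: payoffs 0, 8, 6, 3 → best response Decoy.
Defender against Ignore: payoffs 8, 12, 9, 2 → best response Decoy.
Attacker against Monitor: payoffs 4, 2, 3, 9, 11 → best response Ignore.
Attacker against Decoy: payoffs 6, 3, 10, 5, 4 → best response Decoy.
Attacker against Harden: payoffs 7, 11, 1, 4, 12 → best response Ignore.
Attacker against Ignore: payoffs 11, 4, 5, 10, 7 → best response Patch.
No profile is a mutual best response for all players.

This game has no pure Nash equilibrium.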